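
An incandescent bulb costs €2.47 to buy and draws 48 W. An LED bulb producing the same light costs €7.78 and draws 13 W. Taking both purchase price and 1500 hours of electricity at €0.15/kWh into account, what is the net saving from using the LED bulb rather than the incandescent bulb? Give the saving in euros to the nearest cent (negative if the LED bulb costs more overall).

incandescent bulb: €2.47 + (48/1000) kW × 1500 h × €0.15 = €2.47 + €10.8 = €13.27
LED bulb: €7.78 + (13/1000) kW × 1500 h × €0.15 = €7.78 + €2.925 = €10.705
Saving = €13.27 − €10.705 = €2.565 → €2.57

€2.57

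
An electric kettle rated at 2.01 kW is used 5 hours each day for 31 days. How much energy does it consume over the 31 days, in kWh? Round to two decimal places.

Runtime = 5 h/day × 31 days = 155 h
Energy = 2.01 kW × 155 h = 311.55 kWh

311.55 kWh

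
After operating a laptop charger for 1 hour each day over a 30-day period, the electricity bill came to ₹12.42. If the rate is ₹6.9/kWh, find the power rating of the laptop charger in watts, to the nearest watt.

Energy = ₹12.42 ÷ ₹6.9/kWh = 1.8 kWh
Runtime = 1 h/day × 30 days = 30 h
Power = 1.8 kWh ÷ 30 h = 0.06 kW = 60 W

60 W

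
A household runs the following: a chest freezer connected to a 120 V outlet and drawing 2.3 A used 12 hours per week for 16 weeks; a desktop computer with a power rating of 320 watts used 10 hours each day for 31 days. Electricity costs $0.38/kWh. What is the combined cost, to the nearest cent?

$57.83

chest freezer: Power = 2.3 A × 120 V = 276 W = 0.276 kW
chest freezer: Runtime = 12 h/week × 16 weeks = 192 h
chest freezer: 0.276 kW × 192 h = 52.992 kWh
desktop computer: Runtime = 10 h/day × 31 days = 310 h
desktop computer: 0.32 kW × 310 h = 99.2 kWh
Total energy = 152.192 kWh
Cost = 152.192 × $0.38 = $57.83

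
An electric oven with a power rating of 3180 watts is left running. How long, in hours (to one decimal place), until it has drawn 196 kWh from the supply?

61.6 h

Hours = 196 kWh ÷ 3.18 kW = 61.6 h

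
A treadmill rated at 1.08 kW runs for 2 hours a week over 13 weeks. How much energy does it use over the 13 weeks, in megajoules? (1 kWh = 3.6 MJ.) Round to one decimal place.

Runtime = 2 h/week × 13 weeks = 26 h
Energy = 1.08 kW × 26 h = 28.08 kWh
= 28.08 × 3.6 MJ = 101.1 MJ

101.1 MJ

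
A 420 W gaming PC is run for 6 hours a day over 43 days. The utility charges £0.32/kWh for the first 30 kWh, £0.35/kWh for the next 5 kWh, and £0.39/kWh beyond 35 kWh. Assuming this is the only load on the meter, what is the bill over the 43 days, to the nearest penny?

Runtime = 6 h/day × 43 days = 258 h
Energy = 0.42 kW × 258 h = 108.36 kWh
Tier 1 (0–30 kWh): 30 × £0.32 = £9.6
Tier 2 (30–35 kWh): 5 × £0.35 = £1.75
Above 35 kWh: 73.36 × £0.39 = £28.6104
Bill = £39.96

£39.96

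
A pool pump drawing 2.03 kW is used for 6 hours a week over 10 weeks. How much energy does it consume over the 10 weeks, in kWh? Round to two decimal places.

Runtime = 6 h/week × 10 weeks = 60 h
Energy = 2.03 kW × 60 h = 121.8 kWh

121.80 kWh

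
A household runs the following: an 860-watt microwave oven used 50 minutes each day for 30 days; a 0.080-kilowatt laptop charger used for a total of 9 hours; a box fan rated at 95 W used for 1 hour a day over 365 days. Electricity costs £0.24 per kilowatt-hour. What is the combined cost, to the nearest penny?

microwave oven: Runtime = 50 min × 30 = 1500 min = 25 h
microwave oven: 0.86 kW × 25 h = 21.5 kWh
laptop charger: 0.08 kW × 9 h = 0.72 kWh
box fan: Runtime = 1 h/day × 365 days = 365 h
box fan: 0.095 kW × 365 h = 34.675 kWh
Total energy = 56.895 kWh
Cost = 56.895 × £0.24 = £13.65

£13.65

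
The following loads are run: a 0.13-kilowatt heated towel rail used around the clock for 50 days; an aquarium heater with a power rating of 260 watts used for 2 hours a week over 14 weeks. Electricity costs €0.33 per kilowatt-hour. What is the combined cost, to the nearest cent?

heated towel rail: Runtime = 24 h × 50 = 1200 h
heated towel rail: 0.13 kW × 1200 h = 156 kWh
aquarium heater: Runtime = 2 h/week × 14 weeks = 28 h
aquarium heater: 0.26 kW × 28 h = 7.28 kWh
Total energy = 163.28 kWh
Cost = 163.28 × €0.33 = €53.88

€53.88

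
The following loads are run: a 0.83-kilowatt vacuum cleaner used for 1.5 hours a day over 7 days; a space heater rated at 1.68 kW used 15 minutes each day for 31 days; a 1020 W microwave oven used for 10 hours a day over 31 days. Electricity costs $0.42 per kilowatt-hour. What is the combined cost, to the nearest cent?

vacuum cleaner: Runtime = 1.5 h/day × 7 days = 10.5 h
vacuum cleaner: 0.83 kW × 10.5 h = 8.715 kWh
space heater: Runtime = 15 min × 31 = 465 min = 7.75 h
space heater: 1.68 kW × 7.75 h = 13.02 kWh
microwave oven: Runtime = 10 h/day × 31 days = 310 h
microwave oven: 1.02 kW × 310 h = 316.2 kWh
Total energy = 337.935 kWh
Cost = 337.935 × $0.42 = $141.93

$141.93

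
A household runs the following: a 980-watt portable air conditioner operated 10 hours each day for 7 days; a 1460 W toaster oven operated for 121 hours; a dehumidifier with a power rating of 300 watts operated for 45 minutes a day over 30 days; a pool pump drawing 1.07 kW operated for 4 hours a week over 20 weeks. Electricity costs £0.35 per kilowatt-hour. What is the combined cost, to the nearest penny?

portable air conditioner: Runtime = 10 h/day × 7 days = 70 h
portable air conditioner: 0.98 kW × 70 h = 68.6 kWh
toaster oven: 1.46 kW × 121 h = 176.66 kWh
dehumidifier: Runtime = 45 min × 30 = 1350 min = 22.5 h
dehumidifier: 0.3 kW × 22.5 h = 6.75 kWh
pool pump: Runtime = 4 h/week × 20 weeks = 80 h
pool pump: 1.07 kW × 80 h = 85.6 kWh
Total energy = 337.61 kWh
Cost = 337.61 × £0.35 = £118.16

£118.16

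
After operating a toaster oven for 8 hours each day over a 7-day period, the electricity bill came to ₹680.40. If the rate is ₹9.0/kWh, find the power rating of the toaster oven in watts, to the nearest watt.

1350 W

Energy = ₹680.40 ÷ ₹9.0/kWh = 75.6 kWh
Runtime = 8 h/day × 7 days = 56 h
Power = 75.6 kWh ÷ 56 h = 1.35 kW = 1350 W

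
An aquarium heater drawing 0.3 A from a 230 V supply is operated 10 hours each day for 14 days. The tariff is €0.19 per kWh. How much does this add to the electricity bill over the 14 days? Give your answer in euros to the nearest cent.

Power = 0.3 A × 230 V = 69 W = 0.069 kW
Runtime = 10 h/day × 14 days = 140 h
Energy = 0.069 kW × 140 h = 9.66 kWh
Cost = 9.66 kWh × €0.19/kWh = €1.84

€1.84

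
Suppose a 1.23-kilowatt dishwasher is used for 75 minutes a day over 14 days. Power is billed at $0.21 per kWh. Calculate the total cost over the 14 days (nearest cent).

Runtime = 75 min × 14 = 1050 min = 17.5 h
Energy = 1.23 kW × 17.5 h = 21.525 kWh
Cost = 21.525 kWh × $0.21/kWh = $4.52

$4.52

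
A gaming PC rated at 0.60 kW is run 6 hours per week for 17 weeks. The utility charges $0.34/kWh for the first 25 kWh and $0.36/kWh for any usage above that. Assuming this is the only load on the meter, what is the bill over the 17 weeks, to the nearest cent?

Runtime = 6 h/week × 17 weeks = 102 h
Energy = 0.6 kW × 102 h = 61.2 kWh
Tier 1 (0–25 kWh): 25 × $0.34 = $8.5
Above 25 kWh: 36.2 × $0.36 = $13.032
Bill = $21.53

$21.53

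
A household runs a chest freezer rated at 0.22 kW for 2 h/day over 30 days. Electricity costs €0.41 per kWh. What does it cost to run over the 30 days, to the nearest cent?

Runtime = 2 h/day × 30 days = 60 h
Energy = 0.22 kW × 60 h = 13.2 kWh
Cost = 13.2 kWh × €0.41/kWh = €5.41

€5.41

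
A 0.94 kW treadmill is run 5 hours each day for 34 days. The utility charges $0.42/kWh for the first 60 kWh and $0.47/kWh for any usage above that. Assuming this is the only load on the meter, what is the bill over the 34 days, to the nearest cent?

$72.11

Runtime = 5 h/day × 34 days = 170 h
Energy = 0.94 kW × 170 h = 159.8 kWh
Tier 1 (0–60 kWh): 60 × $0.42 = $25.2
Above 60 kWh: 99.8 × $0.47 = $46.906
Bill = $72.11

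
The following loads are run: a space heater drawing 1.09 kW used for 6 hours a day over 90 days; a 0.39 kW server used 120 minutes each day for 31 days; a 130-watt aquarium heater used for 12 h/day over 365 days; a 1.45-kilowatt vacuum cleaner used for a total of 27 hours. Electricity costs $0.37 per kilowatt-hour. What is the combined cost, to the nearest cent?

space heater: Runtime = 6 h/day × 90 days = 540 h
space heater: 1.09 kW × 540 h = 588.6 kWh
server: Runtime = 120 min × 31 = 3720 min = 62 h
server: 0.39 kW × 62 h = 24.18 kWh
aquarium heater: Runtime = 12 h/day × 365 days = 4380 h
aquarium heater: 0.13 kW × 4380 h = 569.4 kWh
vacuum cleaner: 1.45 kW × 27 h = 39.15 kWh
Total energy = 1221.33 kWh
Cost = 1221.33 × $0.37 = $451.89

$451.89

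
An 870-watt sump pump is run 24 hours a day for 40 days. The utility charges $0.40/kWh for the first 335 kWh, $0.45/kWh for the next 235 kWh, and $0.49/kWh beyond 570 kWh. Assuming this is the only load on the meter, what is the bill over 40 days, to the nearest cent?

$369.70

Runtime = 24 h × 40 = 960 h
Energy = 0.87 kW × 960 h = 835.2 kWh
Tier 1 (0–335 kWh): 335 × $0.40 = $134
Tier 2 (335–570 kWh): 235 × $0.45 = $105.75
Above 570 kWh: 265.2 × $0.49 = $129.948
Bill = $369.70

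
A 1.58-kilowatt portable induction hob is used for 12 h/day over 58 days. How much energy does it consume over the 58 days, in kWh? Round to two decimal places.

Runtime = 12 h/day × 58 days = 696 h
Energy = 1.58 kW × 696 h = 1099.68 kWh

1099.68 kWh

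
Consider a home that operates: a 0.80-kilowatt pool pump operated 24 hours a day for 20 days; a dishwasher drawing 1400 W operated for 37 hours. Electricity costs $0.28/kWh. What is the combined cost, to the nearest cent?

pool pump: Runtime = 24 h × 20 = 480 h
pool pump: 0.8 kW × 480 h = 384 kWh
dishwasher: 1.4 kW × 37 h = 51.8 kWh
Total energy = 435.8 kWh
Cost = 435.8 × $0.28 = $122.02

$122.02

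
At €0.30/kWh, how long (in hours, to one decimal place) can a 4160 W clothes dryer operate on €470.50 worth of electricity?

Energy available = €470.50 ÷ €0.30/kWh = 1568.3333 kWh
Hours = 1568.3333 kWh ÷ 4.16 kW = 377.0 h

377.0 h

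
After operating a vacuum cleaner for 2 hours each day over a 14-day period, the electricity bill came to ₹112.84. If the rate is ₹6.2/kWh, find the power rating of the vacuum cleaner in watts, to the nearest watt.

Energy = ₹112.84 ÷ ₹6.2/kWh = 18.2 kWh
Runtime = 2 h/day × 14 days = 28 h
Power = 18.2 kWh ÷ 28 h = 0.65 kW = 650 W

650 W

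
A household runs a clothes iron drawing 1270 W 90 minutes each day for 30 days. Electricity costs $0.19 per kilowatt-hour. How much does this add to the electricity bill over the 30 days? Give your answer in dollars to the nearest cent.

$10.86

Runtime = 90 min × 30 = 2700 min = 45 h
Energy = 1.27 kW × 45 h = 57.15 kWh
Cost = 57.15 kWh × $0.19/kWh = $10.86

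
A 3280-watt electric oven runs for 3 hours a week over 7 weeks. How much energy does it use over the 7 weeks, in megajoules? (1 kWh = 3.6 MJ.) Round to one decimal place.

Runtime = 3 h/week × 7 weeks = 21 h
Energy = 3.28 kW × 21 h = 68.88 kWh
= 68.88 × 3.6 MJ = 248.0 MJ

248.0 MJ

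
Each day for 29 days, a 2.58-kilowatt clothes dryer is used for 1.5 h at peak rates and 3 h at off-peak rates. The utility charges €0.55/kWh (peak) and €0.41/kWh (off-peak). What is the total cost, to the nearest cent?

Peak energy = 2.58 kW × 1.5 h × 29 = 112.23 kWh
Off-peak energy = 2.58 kW × 3 h × 29 = 224.46 kWh
Cost = 112.23 × €0.55 + 224.46 × €0.41 = €61.7265 + €92.0286 = €153.76

€153.76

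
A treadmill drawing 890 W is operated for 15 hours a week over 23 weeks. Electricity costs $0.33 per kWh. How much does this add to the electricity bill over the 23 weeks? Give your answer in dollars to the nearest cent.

Runtime = 15 h/week × 23 weeks = 345 h
Energy = 0.89 kW × 345 h = 307.05 kWh
Cost = 307.05 kWh × $0.33/kWh = $101.33

$101.33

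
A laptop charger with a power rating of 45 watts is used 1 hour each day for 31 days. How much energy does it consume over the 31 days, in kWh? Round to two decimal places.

1.40 kWh

Runtime = 1 h/day × 31 days = 31 h
Energy = 0.045 kW × 31 h = 1.395 kWh ≈ 1.40 kWh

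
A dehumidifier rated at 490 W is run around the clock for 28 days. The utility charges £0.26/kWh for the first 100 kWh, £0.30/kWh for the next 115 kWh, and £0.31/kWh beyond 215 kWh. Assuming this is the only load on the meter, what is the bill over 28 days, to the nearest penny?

Runtime = 24 h × 28 = 672 h
Energy = 0.49 kW × 672 h = 329.28 kWh
Tier 1 (0–100 kWh): 100 × £0.26 = £26
Tier 2 (100–215 kWh): 115 × £0.30 = £34.5
Above 215 kWh: 114.28 × £0.31 = £35.4268
Bill = £95.93

£95.93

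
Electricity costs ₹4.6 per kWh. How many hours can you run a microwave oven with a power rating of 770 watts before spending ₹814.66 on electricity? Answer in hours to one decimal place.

230.0 h

Energy available = ₹814.66 ÷ ₹4.6/kWh = 177.1 kWh
Hours = 177.1 kWh ÷ 0.77 kW = 230.0 h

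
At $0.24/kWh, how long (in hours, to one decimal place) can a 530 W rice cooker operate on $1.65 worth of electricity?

13.0 h

Energy available = $1.65 ÷ $0.24/kWh = 6.875 kWh
Hours = 6.875 kWh ÷ 0.53 kW = 13.0 h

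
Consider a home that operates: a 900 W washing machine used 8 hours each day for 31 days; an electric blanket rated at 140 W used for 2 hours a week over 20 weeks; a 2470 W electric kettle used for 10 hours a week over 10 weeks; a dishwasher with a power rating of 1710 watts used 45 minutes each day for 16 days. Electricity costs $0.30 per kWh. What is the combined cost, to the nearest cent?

washing machine: Runtime = 8 h/day × 31 days = 248 h
washing machine: 0.9 kW × 248 h = 223.2 kWh
electric blanket: Runtime = 2 h/week × 20 weeks = 40 h
electric blanket: 0.14 kW × 40 h = 5.6 kWh
electric kettle: Runtime = 10 h/week × 10 weeks = 100 h
electric kettle: 2.47 kW × 100 h = 247 kWh
dishwasher: Runtime = 45 min × 16 = 720 min = 12 h
dishwasher: 1.71 kW × 12 h = 20.52 kWh
Total energy = 496.32 kWh
Cost = 496.32 × $0.30 = $148.90

$148.90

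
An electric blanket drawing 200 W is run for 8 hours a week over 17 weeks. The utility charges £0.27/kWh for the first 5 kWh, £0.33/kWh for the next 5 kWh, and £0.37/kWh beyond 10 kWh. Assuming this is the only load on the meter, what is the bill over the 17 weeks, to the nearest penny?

Runtime = 8 h/week × 17 weeks = 136 h
Energy = 0.2 kW × 136 h = 27.2 kWh
Tier 1 (0–5 kWh): 5 × £0.27 = £1.35
Tier 2 (5–10 kWh): 5 × £0.33 = £1.65
Above 10 kWh: 17.2 × £0.37 = £6.364
Bill = £9.36

£9.36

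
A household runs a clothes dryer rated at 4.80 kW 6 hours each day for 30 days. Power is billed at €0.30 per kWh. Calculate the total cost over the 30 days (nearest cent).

€259.20

Runtime = 6 h/day × 30 days = 180 h
Energy = 4.8 kW × 180 h = 864 kWh
Cost = 864 kWh × €0.30/kWh = €259.20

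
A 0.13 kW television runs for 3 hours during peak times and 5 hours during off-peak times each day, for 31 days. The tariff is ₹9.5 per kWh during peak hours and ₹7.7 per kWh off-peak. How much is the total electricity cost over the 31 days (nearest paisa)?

₹270.01

Peak energy = 0.13 kW × 3 h × 31 = 12.09 kWh
Off-peak energy = 0.13 kW × 5 h × 31 = 20.15 kWh
Cost = 12.09 × ₹9.5 + 20.15 × ₹7.7 = ₹114.855 + ₹155.155 = ₹270.01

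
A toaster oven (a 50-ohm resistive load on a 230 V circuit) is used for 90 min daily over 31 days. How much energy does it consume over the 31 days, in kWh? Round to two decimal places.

49.20 kWh

Power = V²/R = 230²/50 = 1058 W = 1.058 kW
Runtime = 90 min × 31 = 2790 min = 46.5 h
Energy = 1.058 kW × 46.5 h = 49.197 kWh ≈ 49.20 kWh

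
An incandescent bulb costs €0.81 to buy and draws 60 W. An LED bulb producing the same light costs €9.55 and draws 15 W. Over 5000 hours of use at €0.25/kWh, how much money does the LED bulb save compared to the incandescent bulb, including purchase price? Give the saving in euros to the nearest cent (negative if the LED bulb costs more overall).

incandescent bulb: €0.81 + (60/1000) kW × 5000 h × €0.25 = €0.81 + €75 = €75.81
LED bulb: €9.55 + (15/1000) kW × 5000 h × €0.25 = €9.55 + €18.75 = €28.3
Saving = €75.81 − €28.3 = €47.51

€47.51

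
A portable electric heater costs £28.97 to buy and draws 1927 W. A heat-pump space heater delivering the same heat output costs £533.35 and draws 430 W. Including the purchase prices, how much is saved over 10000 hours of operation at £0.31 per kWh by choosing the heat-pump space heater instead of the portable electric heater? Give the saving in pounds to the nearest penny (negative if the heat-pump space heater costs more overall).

portable electric heater: £28.97 + (1927/1000) kW × 10000 h × £0.31 = £28.97 + £5973.7 = £6002.67
heat-pump space heater: £533.35 + (430/1000) kW × 10000 h × £0.31 = £533.35 + £1333 = £1866.35
Saving = £6002.67 − £1866.35 = £4136.32

£4136.32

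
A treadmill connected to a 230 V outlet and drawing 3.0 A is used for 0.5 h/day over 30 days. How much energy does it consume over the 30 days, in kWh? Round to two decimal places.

10.35 kWh

Power = 3.0 A × 230 V = 690 W = 0.69 kW
Runtime = 0.5 h/day × 30 days = 15 h
Energy = 0.69 kW × 15 h = 10.35 kWh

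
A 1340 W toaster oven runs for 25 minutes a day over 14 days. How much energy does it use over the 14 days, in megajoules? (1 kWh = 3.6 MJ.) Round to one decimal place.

Runtime = 25 min × 14 = 350 min = 5.833333… h
Energy = 1.34 kW × 5.833333… h = 7.816666… kWh
= 7.816666… × 3.6 MJ = 28.1 MJ

28.1 MJ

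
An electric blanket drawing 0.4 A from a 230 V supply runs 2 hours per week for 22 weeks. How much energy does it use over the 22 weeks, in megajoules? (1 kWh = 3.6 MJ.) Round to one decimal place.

14.6 MJ

Power = 0.4 A × 230 V = 92 W = 0.092 kW
Runtime = 2 h/week × 22 weeks = 44 h
Energy = 0.092 kW × 44 h = 4.048 kWh
= 4.048 × 3.6 MJ = 14.6 MJ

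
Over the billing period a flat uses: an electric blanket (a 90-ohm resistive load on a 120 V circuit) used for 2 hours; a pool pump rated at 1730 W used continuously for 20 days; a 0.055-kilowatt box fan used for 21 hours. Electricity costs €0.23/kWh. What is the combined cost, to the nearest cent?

electric blanket: Power = V²/R = 120²/90 = 160 W = 0.16 kW
electric blanket: 0.16 kW × 2 h = 0.32 kWh
pool pump: Runtime = 24 h × 20 = 480 h
pool pump: 1.73 kW × 480 h = 830.4 kWh
box fan: 0.055 kW × 21 h = 1.155 kWh
Total energy = 831.875 kWh
Cost = 831.875 × €0.23 = €191.33

€191.33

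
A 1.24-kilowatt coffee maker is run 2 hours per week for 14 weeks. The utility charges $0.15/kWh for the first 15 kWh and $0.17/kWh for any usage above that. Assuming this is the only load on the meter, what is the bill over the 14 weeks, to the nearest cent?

Runtime = 2 h/week × 14 weeks = 28 h
Energy = 1.24 kW × 28 h = 34.72 kWh
Tier 1 (0–15 kWh): 15 × $0.15 = $2.25
Above 15 kWh: 19.72 × $0.17 = $3.3524
Bill = $5.60

$5.60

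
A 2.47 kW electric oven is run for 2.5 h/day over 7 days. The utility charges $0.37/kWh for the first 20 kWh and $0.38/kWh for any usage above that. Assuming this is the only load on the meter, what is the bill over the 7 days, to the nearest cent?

Runtime = 2.5 h/day × 7 days = 17.5 h
Energy = 2.47 kW × 17.5 h = 43.225 kWh
Tier 1 (0–20 kWh): 20 × $0.37 = $7.4
Above 20 kWh: 23.225 × $0.38 = $8.8255
Bill = $16.23

$16.23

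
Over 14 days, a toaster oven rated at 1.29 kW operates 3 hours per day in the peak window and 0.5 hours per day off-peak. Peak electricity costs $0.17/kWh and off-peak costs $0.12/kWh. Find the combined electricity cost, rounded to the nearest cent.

$10.29

Peak energy = 1.29 kW × 3 h × 14 = 54.18 kWh
Off-peak energy = 1.29 kW × 0.5 h × 14 = 9.03 kWh
Cost = 54.18 × $0.17 + 9.03 × $0.12 = $9.2106 + $1.0836 = $10.29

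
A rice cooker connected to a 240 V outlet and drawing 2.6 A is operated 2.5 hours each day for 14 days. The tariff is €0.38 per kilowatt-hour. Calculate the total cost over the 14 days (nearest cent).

Power = 2.6 A × 240 V = 624 W = 0.624 kW
Runtime = 2.5 h/day × 14 days = 35 h
Energy = 0.624 kW × 35 h = 21.84 kWh
Cost = 21.84 kWh × €0.38/kWh = €8.30

€8.30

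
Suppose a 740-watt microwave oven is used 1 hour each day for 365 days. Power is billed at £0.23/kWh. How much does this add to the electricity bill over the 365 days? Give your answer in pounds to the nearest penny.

Runtime = 1 h/day × 365 days = 365 h
Energy = 0.74 kW × 365 h = 270.1 kWh
Cost = 270.1 kWh × £0.23/kWh = £62.12

£62.12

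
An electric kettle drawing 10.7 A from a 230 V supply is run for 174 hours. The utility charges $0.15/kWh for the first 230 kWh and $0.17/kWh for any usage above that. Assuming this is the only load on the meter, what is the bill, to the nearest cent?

$68.20

Power = 10.7 A × 230 V = 2461 W = 2.461 kW
Energy = 2.461 kW × 174 h = 428.214 kWh
Tier 1 (0–230 kWh): 230 × $0.15 = $34.5
Above 230 kWh: 198.214 × $0.17 = $33.69638
Bill = $68.20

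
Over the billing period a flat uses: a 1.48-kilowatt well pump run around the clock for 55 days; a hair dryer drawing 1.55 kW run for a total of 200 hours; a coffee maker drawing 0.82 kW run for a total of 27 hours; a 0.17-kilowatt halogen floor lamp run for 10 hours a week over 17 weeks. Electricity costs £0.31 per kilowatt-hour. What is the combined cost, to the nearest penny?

£717.54

well pump: Runtime = 24 h × 55 = 1320 h
well pump: 1.48 kW × 1320 h = 1953.6 kWh
hair dryer: 1.55 kW × 200 h = 310 kWh
coffee maker: 0.82 kW × 27 h = 22.14 kWh
halogen floor lamp: Runtime = 10 h/week × 17 weeks = 170 h
halogen floor lamp: 0.17 kW × 170 h = 28.9 kWh
Total energy = 2314.64 kWh
Cost = 2314.64 × £0.31 = £717.54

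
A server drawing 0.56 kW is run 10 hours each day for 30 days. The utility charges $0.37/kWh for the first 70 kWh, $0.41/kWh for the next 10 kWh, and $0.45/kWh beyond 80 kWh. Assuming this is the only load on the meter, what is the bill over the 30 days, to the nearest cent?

Runtime = 10 h/day × 30 days = 300 h
Energy = 0.56 kW × 300 h = 168 kWh
Tier 1 (0–70 kWh): 70 × $0.37 = $25.9
Tier 2 (70–80 kWh): 10 × $0.41 = $4.1
Above 80 kWh: 88 × $0.45 = $39.6
Bill = $69.60

$69.60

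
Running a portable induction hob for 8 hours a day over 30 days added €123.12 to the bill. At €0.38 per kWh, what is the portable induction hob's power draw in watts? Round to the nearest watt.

1350 W

Energy = €123.12 ÷ €0.38/kWh = 324 kWh
Runtime = 8 h/day × 30 days = 240 h
Power = 324 kWh ÷ 240 h = 1.35 kW = 1350 W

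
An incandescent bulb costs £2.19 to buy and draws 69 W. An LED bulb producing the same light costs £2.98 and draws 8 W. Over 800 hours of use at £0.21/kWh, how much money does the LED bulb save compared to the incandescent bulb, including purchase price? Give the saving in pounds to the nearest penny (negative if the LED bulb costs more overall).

incandescent bulb: £2.19 + (69/1000) kW × 800 h × £0.21 = £2.19 + £11.592 = £13.782
LED bulb: £2.98 + (8/1000) kW × 800 h × £0.21 = £2.98 + £1.344 = £4.324
Saving = £13.782 − £4.324 = £9.458 → £9.46

£9.46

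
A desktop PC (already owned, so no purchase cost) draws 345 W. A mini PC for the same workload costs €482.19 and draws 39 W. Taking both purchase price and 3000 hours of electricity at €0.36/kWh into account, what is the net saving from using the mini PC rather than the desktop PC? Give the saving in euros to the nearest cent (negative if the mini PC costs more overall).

-€151.71

desktop PC: €0.00 + (345/1000) kW × 3000 h × €0.36 = €0.00 + €372.6 = €372.6
mini PC: €482.19 + (39/1000) kW × 3000 h × €0.36 = €482.19 + €42.12 = €524.31
Saving = €372.6 − €524.31 = −€151.71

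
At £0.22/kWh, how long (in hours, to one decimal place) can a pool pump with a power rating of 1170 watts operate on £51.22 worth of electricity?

Energy available = £51.22 ÷ £0.22/kWh = 232.8182 kWh
Hours = 232.8182 kWh ÷ 1.17 kW = 199.0 h

199.0 h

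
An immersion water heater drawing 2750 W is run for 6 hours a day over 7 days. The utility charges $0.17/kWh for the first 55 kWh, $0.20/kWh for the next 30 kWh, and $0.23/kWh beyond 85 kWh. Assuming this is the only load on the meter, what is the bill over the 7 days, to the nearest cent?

Runtime = 6 h/day × 7 days = 42 h
Energy = 2.75 kW × 42 h = 115.5 kWh
Tier 1 (0–55 kWh): 55 × $0.17 = $9.35
Tier 2 (55–85 kWh): 30 × $0.20 = $6
Above 85 kWh: 30.5 × $0.23 = $7.015
Bill = $22.37

$22.37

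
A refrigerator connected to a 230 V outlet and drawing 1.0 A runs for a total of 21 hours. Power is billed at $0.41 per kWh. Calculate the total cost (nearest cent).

$1.98

Power = 1.0 A × 230 V = 230 W = 0.23 kW
Energy = 0.23 kW × 21 h = 4.83 kWh
Cost = 4.83 kWh × $0.41/kWh = $1.98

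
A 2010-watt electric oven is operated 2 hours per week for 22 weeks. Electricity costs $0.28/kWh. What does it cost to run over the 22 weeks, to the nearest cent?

Runtime = 2 h/week × 22 weeks = 44 h
Energy = 2.01 kW × 44 h = 88.44 kWh
Cost = 88.44 kWh × $0.28/kWh = $24.76

$24.76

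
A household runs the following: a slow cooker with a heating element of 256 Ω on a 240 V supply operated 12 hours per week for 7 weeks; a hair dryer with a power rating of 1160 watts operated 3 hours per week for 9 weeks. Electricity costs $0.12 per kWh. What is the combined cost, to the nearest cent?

$6.03

slow cooker: Power = V²/R = 240²/256 = 225 W = 0.225 kW
slow cooker: Runtime = 12 h/week × 7 weeks = 84 h
slow cooker: 0.225 kW × 84 h = 18.9 kWh
hair dryer: Runtime = 3 h/week × 9 weeks = 27 h
hair dryer: 1.16 kW × 27 h = 31.32 kWh
Total energy = 50.22 kWh
Cost = 50.22 × $0.12 = $6.03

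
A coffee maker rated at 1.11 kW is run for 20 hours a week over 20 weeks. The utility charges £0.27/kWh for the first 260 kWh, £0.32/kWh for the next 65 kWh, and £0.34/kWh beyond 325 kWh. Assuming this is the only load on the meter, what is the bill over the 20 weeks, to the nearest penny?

£131.46

Runtime = 20 h/week × 20 weeks = 400 h
Energy = 1.11 kW × 400 h = 444 kWh
Tier 1 (0–260 kWh): 260 × £0.27 = £70.2
Tier 2 (260–325 kWh): 65 × £0.32 = £20.8
Above 325 kWh: 119 × £0.34 = £40.46
Bill = £131.46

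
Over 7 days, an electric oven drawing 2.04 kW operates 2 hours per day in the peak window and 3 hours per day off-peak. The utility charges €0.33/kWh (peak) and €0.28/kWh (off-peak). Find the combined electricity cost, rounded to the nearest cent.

€21.42

Peak energy = 2.04 kW × 2 h × 7 = 28.56 kWh
Off-peak energy = 2.04 kW × 3 h × 7 = 42.84 kWh
Cost = 28.56 × €0.33 + 42.84 × €0.28 = €9.4248 + €11.9952 = €21.42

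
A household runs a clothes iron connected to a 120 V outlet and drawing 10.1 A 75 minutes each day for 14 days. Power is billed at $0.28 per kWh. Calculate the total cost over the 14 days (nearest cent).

Power = 10.1 A × 120 V = 1212 W = 1.212 kW
Runtime = 75 min × 14 = 1050 min = 17.5 h
Energy = 1.212 kW × 17.5 h = 21.21 kWh
Cost = 21.21 kWh × $0.28/kWh = $5.94

$5.94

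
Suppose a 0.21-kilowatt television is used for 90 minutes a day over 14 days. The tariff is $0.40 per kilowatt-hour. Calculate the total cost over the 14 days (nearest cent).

Runtime = 90 min × 14 = 1260 min = 21 h
Energy = 0.21 kW × 21 h = 4.41 kWh
Cost = 4.41 kWh × $0.40/kWh = $1.76

$1.76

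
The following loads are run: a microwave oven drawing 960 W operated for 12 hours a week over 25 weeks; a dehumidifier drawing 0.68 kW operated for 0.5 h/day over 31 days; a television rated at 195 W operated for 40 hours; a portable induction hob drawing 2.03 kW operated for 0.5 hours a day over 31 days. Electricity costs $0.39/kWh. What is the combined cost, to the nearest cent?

$131.74

microwave oven: Runtime = 12 h/week × 25 weeks = 300 h
microwave oven: 0.96 kW × 300 h = 288 kWh
dehumidifier: Runtime = 0.5 h/day × 31 days = 15.5 h
dehumidifier: 0.68 kW × 15.5 h = 10.54 kWh
television: 0.195 kW × 40 h = 7.8 kWh
portable induction hob: Runtime = 0.5 h/day × 31 days = 15.5 h
portable induction hob: 2.03 kW × 15.5 h = 31.465 kWh
Total energy = 337.805 kWh
Cost = 337.805 × $0.39 = $131.74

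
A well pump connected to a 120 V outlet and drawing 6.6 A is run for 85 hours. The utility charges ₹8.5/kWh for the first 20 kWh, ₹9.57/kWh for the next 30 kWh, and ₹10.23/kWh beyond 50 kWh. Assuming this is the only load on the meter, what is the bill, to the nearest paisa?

₹634.28

Power = 6.6 A × 120 V = 792 W = 0.792 kW
Energy = 0.792 kW × 85 h = 67.32 kWh
Tier 1 (0–20 kWh): 20 × ₹8.5 = ₹170
Tier 2 (20–50 kWh): 30 × ₹9.57 = ₹287.1
Above 50 kWh: 17.32 × ₹10.23 = ₹177.1836
Bill = ₹634.28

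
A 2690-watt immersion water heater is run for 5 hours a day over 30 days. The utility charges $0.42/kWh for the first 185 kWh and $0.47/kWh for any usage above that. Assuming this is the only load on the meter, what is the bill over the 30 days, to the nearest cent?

$180.40

Runtime = 5 h/day × 30 days = 150 h
Energy = 2.69 kW × 150 h = 403.5 kWh
Tier 1 (0–185 kWh): 185 × $0.42 = $77.7
Above 185 kWh: 218.5 × $0.47 = $102.695
Bill = $180.40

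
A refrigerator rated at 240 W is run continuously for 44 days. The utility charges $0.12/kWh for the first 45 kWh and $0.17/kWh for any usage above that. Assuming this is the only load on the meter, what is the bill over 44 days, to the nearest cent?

Runtime = 24 h × 44 = 1056 h
Energy = 0.24 kW × 1056 h = 253.44 kWh
Tier 1 (0–45 kWh): 45 × $0.12 = $5.4
Above 45 kWh: 208.44 × $0.17 = $35.4348
Bill = $40.83

$40.83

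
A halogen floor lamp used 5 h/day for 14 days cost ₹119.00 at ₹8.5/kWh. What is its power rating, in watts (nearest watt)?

200 W

Energy = ₹119.00 ÷ ₹8.5/kWh = 14 kWh
Runtime = 5 h/day × 14 days = 70 h
Power = 14 kWh ÷ 70 h = 0.2 kW = 200 W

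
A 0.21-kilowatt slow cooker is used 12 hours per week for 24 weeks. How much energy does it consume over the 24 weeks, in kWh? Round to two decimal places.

Runtime = 12 h/week × 24 weeks = 288 h
Energy = 0.21 kW × 288 h = 60.48 kWh

60.48 kWh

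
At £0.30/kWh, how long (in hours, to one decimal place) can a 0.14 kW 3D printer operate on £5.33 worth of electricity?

126.9 h

Energy available = £5.33 ÷ £0.30/kWh = 17.7667 kWh
Hours = 17.7667 kWh ÷ 0.14 kW = 126.9 h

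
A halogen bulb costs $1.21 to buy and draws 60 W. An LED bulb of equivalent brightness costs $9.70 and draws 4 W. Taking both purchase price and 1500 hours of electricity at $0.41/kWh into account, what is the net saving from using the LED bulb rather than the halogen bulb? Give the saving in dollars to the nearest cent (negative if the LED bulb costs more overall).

$25.95

halogen bulb: $1.21 + (60/1000) kW × 1500 h × $0.41 = $1.21 + $36.9 = $38.11
LED bulb: $9.70 + (4/1000) kW × 1500 h × $0.41 = $9.70 + $2.46 = $12.16
Saving = $38.11 − $12.16 = $25.95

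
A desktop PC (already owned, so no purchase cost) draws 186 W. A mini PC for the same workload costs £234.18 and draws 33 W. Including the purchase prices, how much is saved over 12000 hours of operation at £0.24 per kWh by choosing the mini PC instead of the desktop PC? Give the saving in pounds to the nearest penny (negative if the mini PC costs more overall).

£206.46

desktop PC: £0.00 + (186/1000) kW × 12000 h × £0.24 = £0.00 + £535.68 = £535.68
mini PC: £234.18 + (33/1000) kW × 12000 h × £0.24 = £234.18 + £95.04 = £329.22
Saving = £535.68 − £329.22 = £206.46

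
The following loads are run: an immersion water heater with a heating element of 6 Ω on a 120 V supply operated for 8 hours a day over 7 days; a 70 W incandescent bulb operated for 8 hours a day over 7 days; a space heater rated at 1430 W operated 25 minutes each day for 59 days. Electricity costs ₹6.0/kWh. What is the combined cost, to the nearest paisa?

immersion water heater: Power = V²/R = 120²/6 = 2400 W = 2.4 kW
immersion water heater: Runtime = 8 h/day × 7 days = 56 h
immersion water heater: 2.4 kW × 56 h = 134.4 kWh
incandescent bulb: Runtime = 8 h/day × 7 days = 56 h
incandescent bulb: 0.07 kW × 56 h = 3.92 kWh
space heater: Runtime = 25 min × 59 = 1475 min = 24.583333… h
space heater: 1.43 kW × 24.583333… h = 35.154166… kWh
Total energy = 173.474166… kWh
Cost = 173.474166… × ₹6.0 = ₹1040.85

₹1040.85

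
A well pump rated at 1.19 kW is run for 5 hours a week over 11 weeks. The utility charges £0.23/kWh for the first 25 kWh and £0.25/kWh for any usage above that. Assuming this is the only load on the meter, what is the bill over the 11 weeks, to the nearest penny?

£15.86

Runtime = 5 h/week × 11 weeks = 55 h
Energy = 1.19 kW × 55 h = 65.45 kWh
Tier 1 (0–25 kWh): 25 × £0.23 = £5.75
Above 25 kWh: 40.45 × £0.25 = £10.1125
Bill = £15.86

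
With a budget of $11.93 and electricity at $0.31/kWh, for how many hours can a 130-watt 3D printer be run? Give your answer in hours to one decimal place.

Energy available = $11.93 ÷ $0.31/kWh = 38.4839 kWh
Hours = 38.4839 kWh ÷ 0.13 kW = 296.0 h

296.0 h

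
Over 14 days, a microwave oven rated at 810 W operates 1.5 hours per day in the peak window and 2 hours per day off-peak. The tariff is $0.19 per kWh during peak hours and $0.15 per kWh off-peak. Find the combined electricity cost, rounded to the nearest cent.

$6.63

Peak energy = 0.81 kW × 1.5 h × 14 = 17.01 kWh
Off-peak energy = 0.81 kW × 2 h × 14 = 22.68 kWh
Cost = 17.01 × $0.19 + 22.68 × $0.15 = $3.2319 + $3.402 = $6.63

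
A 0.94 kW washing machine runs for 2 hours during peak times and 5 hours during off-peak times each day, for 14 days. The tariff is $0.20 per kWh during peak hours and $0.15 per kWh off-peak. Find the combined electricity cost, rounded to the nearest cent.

$15.13

Peak energy = 0.94 kW × 2 h × 14 = 26.32 kWh
Off-peak energy = 0.94 kW × 5 h × 14 = 65.8 kWh
Cost = 26.32 × $0.20 + 65.8 × $0.15 = $5.264 + $9.87 = $15.13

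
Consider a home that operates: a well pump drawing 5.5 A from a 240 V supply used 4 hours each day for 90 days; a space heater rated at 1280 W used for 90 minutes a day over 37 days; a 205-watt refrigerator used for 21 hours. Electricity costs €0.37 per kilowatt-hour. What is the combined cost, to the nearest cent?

€203.70

well pump: Power = 5.5 A × 240 V = 1320 W = 1.32 kW
well pump: Runtime = 4 h/day × 90 days = 360 h
well pump: 1.32 kW × 360 h = 475.2 kWh
space heater: Runtime = 90 min × 37 = 3330 min = 55.5 h
space heater: 1.28 kW × 55.5 h = 71.04 kWh
refrigerator: 0.205 kW × 21 h = 4.305 kWh
Total energy = 550.545 kWh
Cost = 550.545 × €0.37 = €203.70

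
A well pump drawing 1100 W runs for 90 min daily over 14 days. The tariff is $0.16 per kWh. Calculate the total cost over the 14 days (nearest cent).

Runtime = 90 min × 14 = 1260 min = 21 h
Energy = 1.1 kW × 21 h = 23.1 kWh
Cost = 23.1 kWh × $0.16/kWh = $3.70

$3.70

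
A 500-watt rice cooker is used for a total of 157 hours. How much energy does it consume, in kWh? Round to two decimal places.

Energy = 0.5 kW × 157 h = 78.5 kWh

78.50 kWh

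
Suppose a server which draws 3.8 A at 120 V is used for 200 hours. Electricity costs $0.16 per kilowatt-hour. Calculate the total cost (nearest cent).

$14.59

Power = 3.8 A × 120 V = 456 W = 0.456 kW
Energy = 0.456 kW × 200 h = 91.2 kWh
Cost = 91.2 kWh × $0.16/kWh = $14.59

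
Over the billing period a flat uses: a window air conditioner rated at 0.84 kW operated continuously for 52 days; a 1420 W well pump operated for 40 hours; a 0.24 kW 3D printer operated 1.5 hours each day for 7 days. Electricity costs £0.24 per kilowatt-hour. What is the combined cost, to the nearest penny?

window air conditioner: Runtime = 24 h × 52 = 1248 h
window air conditioner: 0.84 kW × 1248 h = 1048.32 kWh
well pump: 1.42 kW × 40 h = 56.8 kWh
3D printer: Runtime = 1.5 h/day × 7 days = 10.5 h
3D printer: 0.24 kW × 10.5 h = 2.52 kWh
Total energy = 1107.64 kWh
Cost = 1107.64 × £0.24 = £265.83

£265.83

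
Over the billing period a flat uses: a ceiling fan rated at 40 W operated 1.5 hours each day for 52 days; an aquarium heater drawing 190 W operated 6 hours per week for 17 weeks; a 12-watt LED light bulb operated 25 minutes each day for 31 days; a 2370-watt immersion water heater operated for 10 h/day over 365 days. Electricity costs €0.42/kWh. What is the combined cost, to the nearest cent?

ceiling fan: Runtime = 1.5 h/day × 52 days = 78 h
ceiling fan: 0.04 kW × 78 h = 3.12 kWh
aquarium heater: Runtime = 6 h/week × 17 weeks = 102 h
aquarium heater: 0.19 kW × 102 h = 19.38 kWh
LED light bulb: Runtime = 25 min × 31 = 775 min = 12.916666… h
LED light bulb: 0.012 kW × 12.916666… h = 0.155 kWh
immersion water heater: Runtime = 10 h/day × 365 days = 3650 h
immersion water heater: 2.37 kW × 3650 h = 8650.5 kWh
Total energy = 8673.155 kWh
Cost = 8673.155 × €0.42 = €3642.73

€3642.73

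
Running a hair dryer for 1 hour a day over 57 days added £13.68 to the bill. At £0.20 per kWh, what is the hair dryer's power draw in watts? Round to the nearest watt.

Energy = £13.68 ÷ £0.20/kWh = 68.4 kWh
Runtime = 1 h/day × 57 days = 57 h
Power = 68.4 kWh ÷ 57 h = 1.2 kW = 1200 W

1200 W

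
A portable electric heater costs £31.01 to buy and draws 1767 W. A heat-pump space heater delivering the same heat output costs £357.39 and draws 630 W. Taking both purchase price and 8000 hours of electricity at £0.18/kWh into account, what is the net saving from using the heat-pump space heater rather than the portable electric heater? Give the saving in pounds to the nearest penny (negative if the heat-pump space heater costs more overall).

£1310.90

portable electric heater: £31.01 + (1767/1000) kW × 8000 h × £0.18 = £31.01 + £2544.48 = £2575.49
heat-pump space heater: £357.39 + (630/1000) kW × 8000 h × £0.18 = £357.39 + £907.2 = £1264.59
Saving = £2575.49 − £1264.59 = £1310.9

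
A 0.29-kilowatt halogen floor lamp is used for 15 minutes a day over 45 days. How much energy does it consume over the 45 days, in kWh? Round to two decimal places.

3.26 kWh

Runtime = 15 min × 45 = 675 min = 11.25 h
Energy = 0.29 kW × 11.25 h = 3.2625 kWh ≈ 3.26 kWh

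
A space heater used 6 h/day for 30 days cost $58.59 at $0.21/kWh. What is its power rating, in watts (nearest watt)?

Energy = $58.59 ÷ $0.21/kWh = 279 kWh
Runtime = 6 h/day × 30 days = 180 h
Power = 279 kWh ÷ 180 h = 1.55 kW = 1550 W

1550 W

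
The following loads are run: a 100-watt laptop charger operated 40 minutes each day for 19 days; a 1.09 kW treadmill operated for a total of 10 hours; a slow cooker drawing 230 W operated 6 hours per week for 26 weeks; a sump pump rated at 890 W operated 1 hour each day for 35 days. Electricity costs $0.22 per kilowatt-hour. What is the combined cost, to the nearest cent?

laptop charger: Runtime = 40 min × 19 = 760 min = 12.666666… h
laptop charger: 0.1 kW × 12.666666… h = 1.266666… kWh
treadmill: 1.09 kW × 10 h = 10.9 kWh
slow cooker: Runtime = 6 h/week × 26 weeks = 156 h
slow cooker: 0.23 kW × 156 h = 35.88 kWh
sump pump: Runtime = 1 h/day × 35 days = 35 h
sump pump: 0.89 kW × 35 h = 31.15 kWh
Total energy = 79.196666… kWh
Cost = 79.196666… × $0.22 = $17.42

$17.42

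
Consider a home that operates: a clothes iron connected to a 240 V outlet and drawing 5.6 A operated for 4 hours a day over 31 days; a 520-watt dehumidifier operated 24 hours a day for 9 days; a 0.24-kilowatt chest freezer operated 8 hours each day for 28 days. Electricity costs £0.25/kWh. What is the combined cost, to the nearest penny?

clothes iron: Power = 5.6 A × 240 V = 1344 W = 1.344 kW
clothes iron: Runtime = 4 h/day × 31 days = 124 h
clothes iron: 1.344 kW × 124 h = 166.656 kWh
dehumidifier: Runtime = 24 h × 9 = 216 h
dehumidifier: 0.52 kW × 216 h = 112.32 kWh
chest freezer: Runtime = 8 h/day × 28 days = 224 h
chest freezer: 0.24 kW × 224 h = 53.76 kWh
Total energy = 332.736 kWh
Cost = 332.736 × £0.25 = £83.18

£83.18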